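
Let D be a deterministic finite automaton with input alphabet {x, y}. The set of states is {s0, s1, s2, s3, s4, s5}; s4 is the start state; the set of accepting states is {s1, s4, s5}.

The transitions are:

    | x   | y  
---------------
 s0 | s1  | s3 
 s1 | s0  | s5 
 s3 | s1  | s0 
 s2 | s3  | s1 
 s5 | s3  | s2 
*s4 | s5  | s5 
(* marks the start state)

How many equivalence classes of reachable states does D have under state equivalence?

Every state is reachable, so we keep all 6.
P0 = {s1,s4,s5} | {s0,s2,s3}.
Refine {s1,s4,s5} on symbol x: members go to different blocks, giving {s1,s5} and {s4}.
On input y, block {s1,s5} splits into {s1} and {s5}.
Split {s0,s2,s3} by δ(·,x) → {s0,s3} and {s2}.
Stable partition: {s1} | {s0,s3} | {s4} | {s5} | {s2} — 5 equivalence classes.

5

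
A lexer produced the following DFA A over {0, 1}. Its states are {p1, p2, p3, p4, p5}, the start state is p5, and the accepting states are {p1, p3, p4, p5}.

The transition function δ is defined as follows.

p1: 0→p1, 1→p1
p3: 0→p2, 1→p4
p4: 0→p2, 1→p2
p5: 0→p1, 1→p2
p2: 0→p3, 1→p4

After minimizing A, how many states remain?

5

All states are reachable from the start state.
Start with accepting vs non-accepting: {p1,p3,p4,p5} | {p2}.
On input 0, block {p1,p3,p4,p5} splits into {p1,p5} and {p3,p4}.
Split {p1,p5} by δ(·,1) → {p1} and {p5}.
Refine {p3,p4} on symbol 1: members go to different blocks, giving {p3} and {p4}.
No further refinement is possible. Final partition (5 blocks): {p1} | {p2} | {p3} | {p5} | {p4}.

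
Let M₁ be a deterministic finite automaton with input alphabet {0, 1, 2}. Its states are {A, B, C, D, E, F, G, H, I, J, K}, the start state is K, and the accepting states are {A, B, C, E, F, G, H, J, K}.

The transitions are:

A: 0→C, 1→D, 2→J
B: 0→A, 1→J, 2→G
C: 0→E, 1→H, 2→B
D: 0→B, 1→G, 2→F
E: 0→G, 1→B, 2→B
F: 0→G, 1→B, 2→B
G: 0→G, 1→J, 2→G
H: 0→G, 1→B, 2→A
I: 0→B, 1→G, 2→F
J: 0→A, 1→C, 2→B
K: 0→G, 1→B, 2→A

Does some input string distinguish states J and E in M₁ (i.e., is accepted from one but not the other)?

Yes

First remove the unreachable states {I}; 10 states remain.
P0 = {A,B,C,E,F,G,H,J,K} | {D}.
Split {A,B,C,E,F,G,H,J,K} by δ(·,1) → {B,C,E,F,G,H,J,K} and {A}.
Refine {B,C,E,F,G,H,J,K} on symbol 0: members go to different blocks, giving {C,E,F,G,H,K} and {B,J}.
On input 1, block {C,E,F,G,H,K} splits into {E,F,G,H,K} and {C}.
On input 2, block {E,F,G,H,K} splits into {E,F} and {H,K} and {G}.
Refine {B,J} on symbol 1: members go to different blocks, giving {B} and {J}.
No further refinement is possible. Final partition (8 blocks): {E,F} | {D} | {A} | {B} | {C} | {H,K} | {G} | {J}.
J and E end up in different blocks, so they are distinguishable. For instance, the string '01' is accepted from only E.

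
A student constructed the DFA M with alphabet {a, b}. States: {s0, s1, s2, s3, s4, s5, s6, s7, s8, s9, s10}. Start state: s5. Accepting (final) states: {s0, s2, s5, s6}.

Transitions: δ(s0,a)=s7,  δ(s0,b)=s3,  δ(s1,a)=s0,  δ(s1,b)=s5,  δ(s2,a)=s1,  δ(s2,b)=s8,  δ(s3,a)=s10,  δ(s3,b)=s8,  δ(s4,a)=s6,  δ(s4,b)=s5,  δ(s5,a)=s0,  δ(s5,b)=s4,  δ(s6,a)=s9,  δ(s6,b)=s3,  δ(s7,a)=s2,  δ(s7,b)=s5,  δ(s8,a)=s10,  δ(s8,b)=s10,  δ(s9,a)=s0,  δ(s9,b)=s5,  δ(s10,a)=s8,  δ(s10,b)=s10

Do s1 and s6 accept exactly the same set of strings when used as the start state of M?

No

All states are reachable from the start state.
Initial partition by acceptance: {s0,s2,s5,s6} | {s1,s3,s4,s7,s8,s9,s10}.
On input a, block {s0,s2,s5,s6} splits into {s0,s2,s6} and {s5}.
On input a, block {s1,s3,s4,s7,s8,s9,s10} splits into {s1,s4,s7,s9} and {s3,s8,s10}.
Stable partition: {s0,s2,s6} | {s1,s4,s7,s9} | {s5} | {s3,s8,s10} — 4 equivalence classes.
s1 and s6 end up in different blocks, so they are distinguishable. For instance, the string 'ε' is accepted from only s6.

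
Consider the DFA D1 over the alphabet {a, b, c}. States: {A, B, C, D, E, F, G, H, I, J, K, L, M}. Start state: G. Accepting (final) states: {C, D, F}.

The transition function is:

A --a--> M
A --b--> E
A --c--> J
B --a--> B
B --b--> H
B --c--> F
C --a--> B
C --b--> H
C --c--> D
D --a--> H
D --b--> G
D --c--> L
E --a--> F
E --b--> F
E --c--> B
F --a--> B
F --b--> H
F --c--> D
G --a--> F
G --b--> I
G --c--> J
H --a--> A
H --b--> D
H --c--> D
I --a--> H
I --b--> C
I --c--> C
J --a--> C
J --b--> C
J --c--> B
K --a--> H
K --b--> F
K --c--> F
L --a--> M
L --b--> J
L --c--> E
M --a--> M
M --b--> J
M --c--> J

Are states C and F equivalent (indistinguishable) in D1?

Yes

States {K} cannot be reached from the start state, so discard them.
P0 = {C,D,F} | {A,B,E,G,H,I,J,L,M}.
Split {C,D,F} by δ(·,c) → {C,F} and {D}.
On input a, block {A,B,E,G,H,I,J,L,M} splits into {A,B,H,I,L,M} and {E,G,J}.
Split {A,B,H,I,L,M} by δ(·,b) → {A,L,M} and {B} and {H} and {I}.
On input b, block {E,G,J} splits into {E,J} and {G}.
No further refinement is possible. Final partition (8 blocks): {C,F} | {A,L,M} | {D} | {E,J} | {B} | {H} | {I} | {G}.
C and F lie in the same block of the stable partition, so they are equivalent — no string distinguishes them.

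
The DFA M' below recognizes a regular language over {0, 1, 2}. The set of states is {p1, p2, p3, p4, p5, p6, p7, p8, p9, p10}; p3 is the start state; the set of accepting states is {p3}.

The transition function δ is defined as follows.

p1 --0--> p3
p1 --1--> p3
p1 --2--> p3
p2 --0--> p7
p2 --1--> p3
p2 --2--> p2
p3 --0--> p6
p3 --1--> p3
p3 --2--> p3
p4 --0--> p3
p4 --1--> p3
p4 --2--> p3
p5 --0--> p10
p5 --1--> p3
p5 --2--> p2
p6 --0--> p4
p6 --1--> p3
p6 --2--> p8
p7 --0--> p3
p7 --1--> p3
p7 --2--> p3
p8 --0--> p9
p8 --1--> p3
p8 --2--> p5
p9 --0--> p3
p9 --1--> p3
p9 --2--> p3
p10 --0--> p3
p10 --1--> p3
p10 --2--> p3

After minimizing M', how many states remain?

States {p1} cannot be reached from the start state, so discard them.
Initial partition by acceptance: {p3} | {p2,p4,p5,p6,p7,p8,p9,p10}.
Split {p2,p4,p5,p6,p7,p8,p9,p10} by δ(·,0) → {p2,p5,p6,p8} and {p4,p7,p9,p10}.
Stable partition: {p3} | {p2,p5,p6,p8} | {p4,p7,p9,p10} — 3 equivalence classes.

3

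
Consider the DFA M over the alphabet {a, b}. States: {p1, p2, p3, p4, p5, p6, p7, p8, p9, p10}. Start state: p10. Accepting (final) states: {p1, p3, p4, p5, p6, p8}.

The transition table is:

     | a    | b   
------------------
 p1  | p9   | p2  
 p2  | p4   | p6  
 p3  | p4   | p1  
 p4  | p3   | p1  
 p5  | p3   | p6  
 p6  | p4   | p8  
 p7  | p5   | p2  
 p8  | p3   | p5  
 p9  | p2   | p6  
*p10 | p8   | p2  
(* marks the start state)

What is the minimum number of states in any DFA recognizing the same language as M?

6

Reachable states from the start: {p1,p2,p3,p4,p5,p6,p8,p9,p10}. Unreachable: {p7} — drop them.
Initial partition by acceptance: {p1,p3,p4,p5,p6,p8} | {p2,p9,p10}.
Split {p1,p3,p4,p5,p6,p8} by δ(·,a) → {p3,p4,p5,p6,p8} and {p1}.
Refine {p3,p4,p5,p6,p8} on symbol b: members go to different blocks, giving {p5,p6,p8} and {p3,p4}.
Split {p2,p9,p10} by δ(·,a) → {p2} and {p9} and {p10}.
No further refinement is possible. Final partition (6 blocks): {p5,p6,p8} | {p2} | {p1} | {p3,p4} | {p9} | {p10}.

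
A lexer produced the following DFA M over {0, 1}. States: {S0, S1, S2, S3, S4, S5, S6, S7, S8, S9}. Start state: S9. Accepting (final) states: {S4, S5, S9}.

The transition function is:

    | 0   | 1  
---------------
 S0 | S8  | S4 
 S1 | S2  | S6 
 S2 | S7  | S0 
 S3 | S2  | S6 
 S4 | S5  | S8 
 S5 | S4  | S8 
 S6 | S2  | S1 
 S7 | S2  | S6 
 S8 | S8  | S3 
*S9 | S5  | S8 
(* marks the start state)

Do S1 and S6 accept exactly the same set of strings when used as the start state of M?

All states are reachable from the start state.
P0 = {S4,S5,S9} | {S0,S1,S2,S3,S6,S7,S8}.
On input 1, block {S0,S1,S2,S3,S6,S7,S8} splits into {S1,S2,S3,S6,S7,S8} and {S0}.
Split {S1,S2,S3,S6,S7,S8} by δ(·,1) → {S1,S3,S6,S7,S8} and {S2}.
Split {S1,S3,S6,S7,S8} by δ(·,0) → {S1,S3,S6,S7} and {S8}.
Stable partition: {S4,S5,S9} | {S1,S3,S6,S7} | {S0} | {S2} | {S8} — 5 equivalence classes.
S1 and S6 lie in the same block of the stable partition, so they are equivalent — no string distinguishes them.

Yes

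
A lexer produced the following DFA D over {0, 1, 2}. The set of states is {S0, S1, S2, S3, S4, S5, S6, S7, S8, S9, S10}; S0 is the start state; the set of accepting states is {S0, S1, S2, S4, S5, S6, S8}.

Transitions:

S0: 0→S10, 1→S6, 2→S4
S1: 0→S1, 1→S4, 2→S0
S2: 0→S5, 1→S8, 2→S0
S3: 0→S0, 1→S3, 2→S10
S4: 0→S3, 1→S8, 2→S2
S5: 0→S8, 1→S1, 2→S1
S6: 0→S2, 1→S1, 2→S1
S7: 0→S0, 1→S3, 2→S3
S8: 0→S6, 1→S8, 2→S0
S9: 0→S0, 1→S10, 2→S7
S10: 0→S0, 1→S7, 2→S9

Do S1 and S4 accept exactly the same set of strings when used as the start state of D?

Every state is reachable, so we keep all 11.
Start with accepting vs non-accepting: {S0,S1,S2,S4,S5,S6,S8} | {S3,S7,S9,S10}.
Split {S0,S1,S2,S4,S5,S6,S8} by δ(·,0) → {S1,S2,S5,S6,S8} and {S0,S4}.
Refine {S1,S2,S5,S6,S8} on symbol 1: members go to different blocks, giving {S2,S5,S6,S8} and {S1}.
Refine {S2,S5,S6,S8} on symbol 1: members go to different blocks, giving {S2,S8} and {S5,S6}.
On input 1, block {S0,S4} splits into {S0} and {S4}.
No further refinement is possible. Final partition (6 blocks): {S2,S8} | {S3,S7,S9,S10} | {S0} | {S1} | {S5,S6} | {S4}.
S1 and S4 end up in different blocks, so they are distinguishable. For instance, the string '0' is accepted from only S1.

No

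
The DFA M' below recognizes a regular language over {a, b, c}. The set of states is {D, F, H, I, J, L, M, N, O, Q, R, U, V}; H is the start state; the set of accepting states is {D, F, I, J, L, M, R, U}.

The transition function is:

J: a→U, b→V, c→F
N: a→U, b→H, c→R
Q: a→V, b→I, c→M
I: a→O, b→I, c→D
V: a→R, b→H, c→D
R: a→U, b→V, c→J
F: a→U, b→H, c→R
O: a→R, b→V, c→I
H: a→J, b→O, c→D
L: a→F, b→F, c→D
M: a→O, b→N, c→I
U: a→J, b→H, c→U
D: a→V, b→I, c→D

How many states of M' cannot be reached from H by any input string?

4

BFS from H reaches {D, F, H, I, J, O, R, U, V}; the 4 state(s) L, M, N, Q are never visited.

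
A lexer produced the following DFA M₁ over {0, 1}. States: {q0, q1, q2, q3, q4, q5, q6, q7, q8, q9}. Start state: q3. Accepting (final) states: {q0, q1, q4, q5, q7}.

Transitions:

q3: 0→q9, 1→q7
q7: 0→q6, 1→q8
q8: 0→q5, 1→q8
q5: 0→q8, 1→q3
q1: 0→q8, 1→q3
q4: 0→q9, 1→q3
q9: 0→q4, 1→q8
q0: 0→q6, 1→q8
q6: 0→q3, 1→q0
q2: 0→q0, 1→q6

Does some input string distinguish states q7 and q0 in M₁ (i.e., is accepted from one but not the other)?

First remove the unreachable states {q1,q2}; 8 states remain.
Start with accepting vs non-accepting: {q0,q4,q5,q7} | {q3,q6,q8,q9}.
Split {q3,q6,q8,q9} by δ(·,0) → {q3,q6} and {q8,q9}.
On input 0, block {q0,q4,q5,q7} splits into {q0,q7} and {q4,q5}.
Refine {q3,q6} on symbol 0: members go to different blocks, giving {q3} and {q6}.
The partition is now stable with 5 blocks: {q0,q7} | {q3} | {q8,q9} | {q4,q5} | {q6}.
q7 and q0 lie in the same block of the stable partition, so they are equivalent — no string distinguishes them.

No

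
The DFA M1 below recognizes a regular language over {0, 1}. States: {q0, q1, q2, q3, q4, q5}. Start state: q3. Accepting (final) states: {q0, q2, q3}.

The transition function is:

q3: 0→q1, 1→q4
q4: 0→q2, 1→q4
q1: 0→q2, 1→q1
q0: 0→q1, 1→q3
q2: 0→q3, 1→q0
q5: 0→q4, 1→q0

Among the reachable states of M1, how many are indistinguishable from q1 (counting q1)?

2

First remove the unreachable states {q5}; 5 states remain.
Start with accepting vs non-accepting: {q0,q2,q3} | {q1,q4}.
Split {q0,q2,q3} by δ(·,0) → {q0,q3} and {q2}.
Refine {q0,q3} on symbol 1: members go to different blocks, giving {q0} and {q3}.
No further refinement is possible. Final partition (4 blocks): {q0} | {q1,q4} | {q2} | {q3}.
State q1 belongs to the block {q1,q4}, which has 2 states.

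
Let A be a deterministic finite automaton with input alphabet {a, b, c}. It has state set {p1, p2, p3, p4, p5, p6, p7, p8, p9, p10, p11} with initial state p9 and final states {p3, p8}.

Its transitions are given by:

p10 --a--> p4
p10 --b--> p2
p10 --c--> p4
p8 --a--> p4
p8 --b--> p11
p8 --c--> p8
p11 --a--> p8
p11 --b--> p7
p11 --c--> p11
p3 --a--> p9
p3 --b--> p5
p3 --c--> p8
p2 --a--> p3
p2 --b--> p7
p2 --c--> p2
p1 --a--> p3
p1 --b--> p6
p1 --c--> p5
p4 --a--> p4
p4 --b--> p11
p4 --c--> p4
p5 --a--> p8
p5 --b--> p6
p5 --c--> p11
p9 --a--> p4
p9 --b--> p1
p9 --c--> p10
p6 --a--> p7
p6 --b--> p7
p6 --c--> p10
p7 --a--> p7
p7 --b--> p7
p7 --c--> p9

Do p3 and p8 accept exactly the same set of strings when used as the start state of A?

Yes

P0 = {p3,p8} | {p1,p2,p4,p5,p6,p7,p9,p10,p11}.
Split {p1,p2,p4,p5,p6,p7,p9,p10,p11} by δ(·,a) → {p4,p6,p7,p9,p10} and {p1,p2,p5,p11}.
Refine {p4,p6,p7,p9,p10} on symbol b: members go to different blocks, giving {p4,p9,p10} and {p6,p7}.
No further refinement is possible. Final partition (4 blocks): {p3,p8} | {p4,p9,p10} | {p1,p2,p5,p11} | {p6,p7}.
p3 and p8 lie in the same block of the stable partition, so they are equivalent — no string distinguishes them.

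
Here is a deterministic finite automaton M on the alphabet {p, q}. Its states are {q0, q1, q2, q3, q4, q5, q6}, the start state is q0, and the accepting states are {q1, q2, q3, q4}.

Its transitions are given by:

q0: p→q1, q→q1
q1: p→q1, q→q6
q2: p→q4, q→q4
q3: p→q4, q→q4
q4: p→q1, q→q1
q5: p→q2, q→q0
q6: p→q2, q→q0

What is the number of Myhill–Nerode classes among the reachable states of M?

First remove the unreachable states {q3,q5}; 5 states remain.
Start with accepting vs non-accepting: {q1,q2,q4} | {q0,q6}.
On input q, block {q1,q2,q4} splits into {q2,q4} and {q1}.
Split {q2,q4} by δ(·,p) → {q2} and {q4}.
On input p, block {q0,q6} splits into {q0} and {q6}.
No further refinement is possible. Final partition (5 blocks): {q2} | {q0} | {q1} | {q4} | {q6}.

5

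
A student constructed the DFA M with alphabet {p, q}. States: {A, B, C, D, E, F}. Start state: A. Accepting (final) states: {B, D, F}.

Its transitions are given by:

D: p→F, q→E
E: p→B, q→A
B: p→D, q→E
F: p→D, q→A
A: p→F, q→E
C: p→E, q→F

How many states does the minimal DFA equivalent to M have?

First remove the unreachable states {C}; 5 states remain.
P0 = {B,D,F} | {A,E}.
Stable partition: {B,D,F} | {A,E} — 2 equivalence classes.

2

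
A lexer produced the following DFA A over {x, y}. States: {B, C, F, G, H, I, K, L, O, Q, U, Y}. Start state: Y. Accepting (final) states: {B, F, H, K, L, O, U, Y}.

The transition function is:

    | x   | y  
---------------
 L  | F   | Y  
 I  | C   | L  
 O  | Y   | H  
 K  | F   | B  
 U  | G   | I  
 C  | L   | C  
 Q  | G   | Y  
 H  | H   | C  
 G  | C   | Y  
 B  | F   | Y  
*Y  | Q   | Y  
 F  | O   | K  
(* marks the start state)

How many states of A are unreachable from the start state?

No path from Y leads to I, U; the other 10 states are all reachable.

2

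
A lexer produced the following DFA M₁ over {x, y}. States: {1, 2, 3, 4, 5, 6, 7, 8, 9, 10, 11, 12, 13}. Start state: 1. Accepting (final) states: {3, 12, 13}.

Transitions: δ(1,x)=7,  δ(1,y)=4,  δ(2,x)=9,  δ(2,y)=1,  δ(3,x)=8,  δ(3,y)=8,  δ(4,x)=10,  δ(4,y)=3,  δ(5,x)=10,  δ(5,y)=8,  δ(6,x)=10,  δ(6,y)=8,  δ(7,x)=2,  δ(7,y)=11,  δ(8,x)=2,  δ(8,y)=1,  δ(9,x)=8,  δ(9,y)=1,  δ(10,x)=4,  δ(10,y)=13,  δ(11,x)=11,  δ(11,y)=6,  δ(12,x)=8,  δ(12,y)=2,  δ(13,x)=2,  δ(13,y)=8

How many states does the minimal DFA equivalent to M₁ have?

States {5,12} cannot be reached from the start state, so discard them.
Start with accepting vs non-accepting: {3,13} | {1,2,4,6,7,8,9,10,11}.
Split {1,2,4,6,7,8,9,10,11} by δ(·,y) → {1,2,6,7,8,9,11} and {4,10}.
Split {1,2,6,7,8,9,11} by δ(·,x) → {1,2,7,8,9,11} and {6}.
Split {1,2,7,8,9,11} by δ(·,y) → {2,7,8,9} and {1} and {11}.
On input y, block {2,7,8,9} splits into {2,8,9} and {7}.
Stable partition: {3,13} | {2,8,9} | {4,10} | {6} | {1} | {11} | {7} — 7 equivalence classes.

7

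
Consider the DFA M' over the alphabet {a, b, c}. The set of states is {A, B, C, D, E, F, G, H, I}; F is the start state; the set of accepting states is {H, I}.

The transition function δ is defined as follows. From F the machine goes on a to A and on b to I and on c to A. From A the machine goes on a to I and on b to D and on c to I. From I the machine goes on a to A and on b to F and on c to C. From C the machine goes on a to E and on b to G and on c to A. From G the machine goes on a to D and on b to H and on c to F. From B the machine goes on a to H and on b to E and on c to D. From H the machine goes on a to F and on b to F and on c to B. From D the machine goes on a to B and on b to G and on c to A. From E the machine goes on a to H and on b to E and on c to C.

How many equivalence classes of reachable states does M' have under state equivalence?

7

Every state is reachable, so we keep all 9.
Initial partition by acceptance: {H,I} | {A,B,C,D,E,F,G}.
Refine {A,B,C,D,E,F,G} on symbol a: members go to different blocks, giving {C,D,F,G} and {A,B,E}.
On input a, block {H,I} splits into {H} and {I}.
On input a, block {C,D,F,G} splits into {C,D,F} and {G}.
Refine {C,D,F} on symbol b: members go to different blocks, giving {C,D} and {F}.
Refine {A,B,E} on symbol a: members go to different blocks, giving {B,E} and {A}.
Stable partition: {H} | {C,D} | {B,E} | {I} | {G} | {F} | {A} — 7 equivalence classes.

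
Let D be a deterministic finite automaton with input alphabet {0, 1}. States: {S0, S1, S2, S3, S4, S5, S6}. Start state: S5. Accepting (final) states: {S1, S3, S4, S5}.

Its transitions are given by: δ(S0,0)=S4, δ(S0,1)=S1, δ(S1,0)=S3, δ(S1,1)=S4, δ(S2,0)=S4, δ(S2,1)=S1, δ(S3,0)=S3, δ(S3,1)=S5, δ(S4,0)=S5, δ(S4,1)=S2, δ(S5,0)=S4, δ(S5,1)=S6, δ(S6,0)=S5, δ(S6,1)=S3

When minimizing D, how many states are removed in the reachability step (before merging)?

BFS from S5 reaches {S1, S2, S3, S4, S5, S6}; the 1 state(s) S0 are never visited.

1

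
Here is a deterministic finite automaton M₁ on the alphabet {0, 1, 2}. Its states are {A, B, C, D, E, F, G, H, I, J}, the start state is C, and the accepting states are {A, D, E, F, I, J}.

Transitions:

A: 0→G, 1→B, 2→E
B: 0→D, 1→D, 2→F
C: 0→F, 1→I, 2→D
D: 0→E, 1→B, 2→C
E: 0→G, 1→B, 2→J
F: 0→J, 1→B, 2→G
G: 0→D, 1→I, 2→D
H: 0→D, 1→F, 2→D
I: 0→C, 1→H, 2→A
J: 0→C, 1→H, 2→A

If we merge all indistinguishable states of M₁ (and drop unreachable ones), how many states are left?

4

Every state is reachable, so we keep all 10.
Initial partition by acceptance: {A,D,E,F,I,J} | {B,C,G,H}.
Refine {A,D,E,F,I,J} on symbol 0: members go to different blocks, giving {A,E,I,J} and {D,F}.
Split {B,C,G,H} by δ(·,1) → {B,H} and {C,G}.
Stable partition: {A,E,I,J} | {B,H} | {D,F} | {C,G} — 4 equivalence classes.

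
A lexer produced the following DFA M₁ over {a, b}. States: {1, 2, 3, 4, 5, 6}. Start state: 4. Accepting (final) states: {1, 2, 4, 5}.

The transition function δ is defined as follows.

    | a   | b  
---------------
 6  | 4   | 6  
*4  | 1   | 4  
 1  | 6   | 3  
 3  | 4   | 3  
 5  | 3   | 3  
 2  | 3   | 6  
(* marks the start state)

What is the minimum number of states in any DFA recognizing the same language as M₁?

3

States {2,5} cannot be reached from the start state, so discard them.
P0 = {1,4} | {3,6}.
On input a, block {1,4} splits into {1} and {4}.
Stable partition: {1} | {3,6} | {4} — 3 equivalence classes.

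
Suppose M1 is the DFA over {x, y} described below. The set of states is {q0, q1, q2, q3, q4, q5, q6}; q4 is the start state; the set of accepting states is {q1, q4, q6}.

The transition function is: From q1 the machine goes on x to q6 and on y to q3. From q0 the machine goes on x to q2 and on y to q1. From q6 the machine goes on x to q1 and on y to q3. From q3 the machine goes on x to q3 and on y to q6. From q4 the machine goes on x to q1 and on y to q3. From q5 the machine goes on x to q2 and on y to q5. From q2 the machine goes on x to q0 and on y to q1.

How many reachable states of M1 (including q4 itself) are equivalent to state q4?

States {q0,q2,q5} cannot be reached from the start state, so discard them.
Initial partition by acceptance: {q1,q4,q6} | {q3}.
The partition is now stable with 2 blocks: {q1,q4,q6} | {q3}.
The equivalence class containing q4 is {q1,q4,q6}, of size 3.

3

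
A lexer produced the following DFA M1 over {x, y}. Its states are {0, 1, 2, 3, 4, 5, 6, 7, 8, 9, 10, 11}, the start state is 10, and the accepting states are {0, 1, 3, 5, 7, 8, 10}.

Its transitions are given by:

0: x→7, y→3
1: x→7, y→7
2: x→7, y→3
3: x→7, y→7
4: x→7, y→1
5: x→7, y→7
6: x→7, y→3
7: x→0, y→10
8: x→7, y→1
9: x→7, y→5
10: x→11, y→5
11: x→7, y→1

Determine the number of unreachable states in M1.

No path from 10 leads to 2, 4, 6, 8, 9; the other 7 states are all reachable.

5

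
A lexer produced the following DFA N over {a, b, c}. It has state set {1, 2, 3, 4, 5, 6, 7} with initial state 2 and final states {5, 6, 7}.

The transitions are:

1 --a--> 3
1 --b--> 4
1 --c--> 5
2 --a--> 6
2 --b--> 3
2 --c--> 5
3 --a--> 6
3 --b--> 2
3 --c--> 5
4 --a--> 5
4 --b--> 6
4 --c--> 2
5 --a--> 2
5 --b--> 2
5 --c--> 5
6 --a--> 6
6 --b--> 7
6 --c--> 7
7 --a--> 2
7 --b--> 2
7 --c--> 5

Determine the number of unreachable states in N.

2

BFS from 2 reaches {2, 3, 5, 6, 7}; the 2 state(s) 1, 4 are never visited.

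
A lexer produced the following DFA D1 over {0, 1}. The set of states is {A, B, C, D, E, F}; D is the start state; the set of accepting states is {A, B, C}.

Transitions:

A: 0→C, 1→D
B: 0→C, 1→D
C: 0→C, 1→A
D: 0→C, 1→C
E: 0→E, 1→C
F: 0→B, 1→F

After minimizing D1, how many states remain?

First remove the unreachable states {B,E,F}; 3 states remain.
Initial partition by acceptance: {A,C} | {D}.
Split {A,C} by δ(·,1) → {A} and {C}.
Stable partition: {A} | {D} | {C} — 3 equivalence classes.

3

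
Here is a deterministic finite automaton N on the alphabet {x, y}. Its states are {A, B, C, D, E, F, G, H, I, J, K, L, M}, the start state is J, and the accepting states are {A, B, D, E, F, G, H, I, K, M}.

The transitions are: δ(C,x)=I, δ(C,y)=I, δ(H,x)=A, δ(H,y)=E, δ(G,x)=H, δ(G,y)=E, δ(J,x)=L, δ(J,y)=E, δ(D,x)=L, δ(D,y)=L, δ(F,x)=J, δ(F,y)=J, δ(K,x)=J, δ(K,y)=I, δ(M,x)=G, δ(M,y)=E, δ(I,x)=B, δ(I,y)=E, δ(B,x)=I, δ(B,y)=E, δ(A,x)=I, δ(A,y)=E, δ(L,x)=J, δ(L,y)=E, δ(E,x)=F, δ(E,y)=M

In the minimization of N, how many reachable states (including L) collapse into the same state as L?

Reachable states from the start: {A,B,E,F,G,H,I,J,L,M}. Unreachable: {C,D,K} — drop them.
Start with accepting vs non-accepting: {A,B,E,F,G,H,I,M} | {J,L}.
Split {A,B,E,F,G,H,I,M} by δ(·,x) → {A,B,E,G,H,I,M} and {F}.
Refine {A,B,E,G,H,I,M} on symbol x: members go to different blocks, giving {A,B,G,H,I,M} and {E}.
Stable partition: {A,B,G,H,I,M} | {J,L} | {F} | {E} — 4 equivalence classes.
State L belongs to the block {J,L}, which has 2 states.

2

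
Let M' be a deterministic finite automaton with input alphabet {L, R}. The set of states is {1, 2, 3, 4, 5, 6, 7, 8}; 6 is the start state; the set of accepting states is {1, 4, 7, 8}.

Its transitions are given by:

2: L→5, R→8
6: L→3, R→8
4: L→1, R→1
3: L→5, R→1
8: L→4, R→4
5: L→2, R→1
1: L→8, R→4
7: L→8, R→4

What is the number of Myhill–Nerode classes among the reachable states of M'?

2

Reachable states from the start: {1,2,3,4,5,6,8}. Unreachable: {7} — drop them.
Start with accepting vs non-accepting: {1,4,8} | {2,3,5,6}.
No further refinement is possible. Final partition (2 blocks): {1,4,8} | {2,3,5,6}.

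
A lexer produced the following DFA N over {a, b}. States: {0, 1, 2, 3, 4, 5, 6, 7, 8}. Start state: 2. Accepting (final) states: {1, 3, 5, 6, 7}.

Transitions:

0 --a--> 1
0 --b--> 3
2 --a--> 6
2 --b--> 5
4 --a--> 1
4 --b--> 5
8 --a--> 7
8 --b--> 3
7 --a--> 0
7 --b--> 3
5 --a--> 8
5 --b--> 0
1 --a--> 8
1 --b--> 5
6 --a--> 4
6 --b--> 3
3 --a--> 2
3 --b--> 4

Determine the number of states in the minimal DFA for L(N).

All states are reachable from the start state.
Initial partition by acceptance: {1,3,5,6,7} | {0,2,4,8}.
Refine {1,3,5,6,7} on symbol b: members go to different blocks, giving {1,6,7} and {3,5}.
Stable partition: {1,6,7} | {0,2,4,8} | {3,5} — 3 equivalence classes.

3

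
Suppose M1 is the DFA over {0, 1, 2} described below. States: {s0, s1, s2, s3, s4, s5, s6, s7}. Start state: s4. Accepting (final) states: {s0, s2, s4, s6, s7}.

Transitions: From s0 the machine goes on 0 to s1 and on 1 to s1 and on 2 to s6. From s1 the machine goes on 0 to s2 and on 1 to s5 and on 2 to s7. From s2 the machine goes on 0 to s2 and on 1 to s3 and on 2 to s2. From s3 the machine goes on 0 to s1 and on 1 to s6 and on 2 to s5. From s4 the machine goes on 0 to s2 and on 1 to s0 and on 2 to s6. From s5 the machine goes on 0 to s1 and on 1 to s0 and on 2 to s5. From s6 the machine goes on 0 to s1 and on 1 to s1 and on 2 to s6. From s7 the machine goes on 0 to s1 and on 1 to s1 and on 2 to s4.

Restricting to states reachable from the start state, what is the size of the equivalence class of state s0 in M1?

Start with accepting vs non-accepting: {s0,s2,s4,s6,s7} | {s1,s3,s5}.
Refine {s0,s2,s4,s6,s7} on symbol 0: members go to different blocks, giving {s0,s6,s7} and {s2,s4}.
Split {s0,s6,s7} by δ(·,2) → {s0,s6} and {s7}.
Refine {s1,s3,s5} on symbol 0: members go to different blocks, giving {s3,s5} and {s1}.
Refine {s2,s4} on symbol 1: members go to different blocks, giving {s2} and {s4}.
The partition is now stable with 6 blocks: {s0,s6} | {s3,s5} | {s2} | {s7} | {s1} | {s4}.
The equivalence class containing s0 is {s0,s6}, of size 2.

2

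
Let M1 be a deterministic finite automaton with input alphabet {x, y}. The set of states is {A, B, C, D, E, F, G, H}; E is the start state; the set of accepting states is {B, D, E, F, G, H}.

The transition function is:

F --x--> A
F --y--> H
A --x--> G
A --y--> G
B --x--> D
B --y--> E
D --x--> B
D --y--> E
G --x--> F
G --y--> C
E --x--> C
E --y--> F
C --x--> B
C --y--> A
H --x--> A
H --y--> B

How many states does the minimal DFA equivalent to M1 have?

7

Every state is reachable, so we keep all 8.
P0 = {B,D,E,F,G,H} | {A,C}.
On input x, block {B,D,E,F,G,H} splits into {B,D,G} and {E,F,H}.
On input x, block {B,D,G} splits into {B,D} and {G}.
Split {A,C} by δ(·,x) → {A} and {C}.
Refine {E,F,H} on symbol x: members go to different blocks, giving {F,H} and {E}.
Split {F,H} by δ(·,y) → {F} and {H}.
The partition is now stable with 7 blocks: {B,D} | {A} | {F} | {G} | {C} | {E} | {H}.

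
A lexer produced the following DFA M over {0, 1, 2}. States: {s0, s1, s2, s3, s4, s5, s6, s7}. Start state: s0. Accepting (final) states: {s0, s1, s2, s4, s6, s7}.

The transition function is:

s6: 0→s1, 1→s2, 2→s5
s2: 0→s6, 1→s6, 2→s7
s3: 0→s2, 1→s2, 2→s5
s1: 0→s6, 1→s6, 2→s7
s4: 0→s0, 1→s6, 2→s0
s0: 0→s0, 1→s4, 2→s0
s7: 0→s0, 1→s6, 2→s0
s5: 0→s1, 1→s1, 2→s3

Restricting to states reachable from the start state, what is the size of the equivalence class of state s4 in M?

All states are reachable from the start state.
Initial partition by acceptance: {s0,s1,s2,s4,s6,s7} | {s3,s5}.
On input 2, block {s0,s1,s2,s4,s6,s7} splits into {s0,s1,s2,s4,s7} and {s6}.
Split {s0,s1,s2,s4,s7} by δ(·,0) → {s0,s4,s7} and {s1,s2}.
Split {s0,s4,s7} by δ(·,1) → {s4,s7} and {s0}.
Stable partition: {s4,s7} | {s3,s5} | {s6} | {s1,s2} | {s0} — 5 equivalence classes.
The equivalence class containing s4 is {s4,s7}, of size 2.

2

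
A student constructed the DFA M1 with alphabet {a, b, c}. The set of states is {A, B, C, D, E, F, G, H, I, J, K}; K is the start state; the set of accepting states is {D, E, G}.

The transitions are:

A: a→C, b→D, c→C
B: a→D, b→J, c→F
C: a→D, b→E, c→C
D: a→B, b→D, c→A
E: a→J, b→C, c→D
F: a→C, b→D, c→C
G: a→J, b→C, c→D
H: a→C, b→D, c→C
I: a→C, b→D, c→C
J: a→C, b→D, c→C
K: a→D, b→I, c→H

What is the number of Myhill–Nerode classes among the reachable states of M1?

5

Reachable states from the start: {A,B,C,D,E,F,H,I,J,K}. Unreachable: {G} — drop them.
P0 = {D,E} | {A,B,C,F,H,I,J,K}.
Refine {D,E} on symbol b: members go to different blocks, giving {D} and {E}.
Refine {A,B,C,F,H,I,J,K} on symbol a: members go to different blocks, giving {A,F,H,I,J} and {B,C,K}.
Split {B,C,K} by δ(·,b) → {B,K} and {C}.
Stable partition: {D} | {A,F,H,I,J} | {E} | {B,K} | {C} — 5 equivalence classes.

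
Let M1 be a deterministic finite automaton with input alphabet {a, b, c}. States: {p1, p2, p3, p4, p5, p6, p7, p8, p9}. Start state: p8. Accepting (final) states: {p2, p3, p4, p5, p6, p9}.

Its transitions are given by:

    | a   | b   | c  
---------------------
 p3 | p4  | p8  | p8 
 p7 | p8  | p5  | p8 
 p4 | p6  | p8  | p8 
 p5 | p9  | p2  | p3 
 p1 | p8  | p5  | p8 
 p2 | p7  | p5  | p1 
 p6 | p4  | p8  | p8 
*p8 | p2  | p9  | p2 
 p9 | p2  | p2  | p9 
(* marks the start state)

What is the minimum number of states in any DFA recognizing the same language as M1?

Initial partition by acceptance: {p2,p3,p4,p5,p6,p9} | {p1,p7,p8}.
On input a, block {p2,p3,p4,p5,p6,p9} splits into {p3,p4,p5,p6,p9} and {p2}.
Refine {p3,p4,p5,p6,p9} on symbol a: members go to different blocks, giving {p3,p4,p5,p6} and {p9}.
Refine {p3,p4,p5,p6} on symbol a: members go to different blocks, giving {p3,p4,p6} and {p5}.
Split {p1,p7,p8} by δ(·,a) → {p1,p7} and {p8}.
No further refinement is possible. Final partition (6 blocks): {p3,p4,p6} | {p1,p7} | {p2} | {p9} | {p5} | {p8}.

6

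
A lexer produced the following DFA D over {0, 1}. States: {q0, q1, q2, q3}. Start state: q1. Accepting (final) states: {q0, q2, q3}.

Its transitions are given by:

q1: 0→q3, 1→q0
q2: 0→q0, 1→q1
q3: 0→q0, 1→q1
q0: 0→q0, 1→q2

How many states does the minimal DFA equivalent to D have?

3

Initial partition by acceptance: {q0,q2,q3} | {q1}.
Split {q0,q2,q3} by δ(·,1) → {q2,q3} and {q0}.
No further refinement is possible. Final partition (3 blocks): {q2,q3} | {q1} | {q0}.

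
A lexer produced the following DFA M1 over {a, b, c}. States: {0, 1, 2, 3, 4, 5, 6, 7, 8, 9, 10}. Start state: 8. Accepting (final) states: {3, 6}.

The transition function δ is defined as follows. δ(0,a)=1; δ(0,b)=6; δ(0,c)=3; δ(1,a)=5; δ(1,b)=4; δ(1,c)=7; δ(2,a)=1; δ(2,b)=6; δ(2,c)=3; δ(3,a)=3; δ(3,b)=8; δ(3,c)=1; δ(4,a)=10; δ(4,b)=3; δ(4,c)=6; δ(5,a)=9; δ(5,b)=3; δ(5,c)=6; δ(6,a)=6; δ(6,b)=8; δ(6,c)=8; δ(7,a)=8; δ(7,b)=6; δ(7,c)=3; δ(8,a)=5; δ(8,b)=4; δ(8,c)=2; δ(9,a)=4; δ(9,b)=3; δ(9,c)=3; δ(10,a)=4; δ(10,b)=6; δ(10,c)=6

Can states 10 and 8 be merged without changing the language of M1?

No

First remove the unreachable states {0}; 10 states remain.
Initial partition by acceptance: {3,6} | {1,2,4,5,7,8,9,10}.
On input b, block {1,2,4,5,7,8,9,10} splits into {2,4,5,7,9,10} and {1,8}.
On input a, block {2,4,5,7,9,10} splits into {4,5,9,10} and {2,7}.
No further refinement is possible. Final partition (4 blocks): {3,6} | {4,5,9,10} | {1,8} | {2,7}.
10 and 8 end up in different blocks, so they are distinguishable. For instance, the string 'b' is accepted from only 10.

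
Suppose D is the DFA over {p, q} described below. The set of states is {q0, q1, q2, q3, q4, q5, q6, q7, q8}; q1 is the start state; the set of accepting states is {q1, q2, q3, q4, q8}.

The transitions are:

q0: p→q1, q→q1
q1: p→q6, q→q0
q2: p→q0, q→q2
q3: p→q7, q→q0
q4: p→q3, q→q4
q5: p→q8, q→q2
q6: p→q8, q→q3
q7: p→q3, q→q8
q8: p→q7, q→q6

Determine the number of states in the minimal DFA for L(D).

States {q2,q4,q5} cannot be reached from the start state, so discard them.
P0 = {q1,q3,q8} | {q0,q6,q7}.
The partition is now stable with 2 blocks: {q1,q3,q8} | {q0,q6,q7}.

2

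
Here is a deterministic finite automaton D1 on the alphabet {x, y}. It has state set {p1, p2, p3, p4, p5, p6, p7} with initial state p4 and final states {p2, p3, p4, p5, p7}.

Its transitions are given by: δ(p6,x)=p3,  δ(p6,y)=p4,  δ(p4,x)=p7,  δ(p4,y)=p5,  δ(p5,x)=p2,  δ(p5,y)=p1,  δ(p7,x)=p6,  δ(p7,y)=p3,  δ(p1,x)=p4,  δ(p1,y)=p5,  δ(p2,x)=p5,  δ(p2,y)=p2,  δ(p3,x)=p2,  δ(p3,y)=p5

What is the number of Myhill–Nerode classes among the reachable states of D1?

7

Initial partition by acceptance: {p2,p3,p4,p5,p7} | {p1,p6}.
Split {p2,p3,p4,p5,p7} by δ(·,x) → {p2,p3,p4,p5} and {p7}.
Refine {p2,p3,p4,p5} on symbol x: members go to different blocks, giving {p2,p3,p5} and {p4}.
On input y, block {p2,p3,p5} splits into {p2,p3} and {p5}.
Split {p2,p3} by δ(·,x) → {p2} and {p3}.
Split {p1,p6} by δ(·,x) → {p1} and {p6}.
The partition is now stable with 7 blocks: {p2} | {p1} | {p7} | {p4} | {p5} | {p3} | {p6}.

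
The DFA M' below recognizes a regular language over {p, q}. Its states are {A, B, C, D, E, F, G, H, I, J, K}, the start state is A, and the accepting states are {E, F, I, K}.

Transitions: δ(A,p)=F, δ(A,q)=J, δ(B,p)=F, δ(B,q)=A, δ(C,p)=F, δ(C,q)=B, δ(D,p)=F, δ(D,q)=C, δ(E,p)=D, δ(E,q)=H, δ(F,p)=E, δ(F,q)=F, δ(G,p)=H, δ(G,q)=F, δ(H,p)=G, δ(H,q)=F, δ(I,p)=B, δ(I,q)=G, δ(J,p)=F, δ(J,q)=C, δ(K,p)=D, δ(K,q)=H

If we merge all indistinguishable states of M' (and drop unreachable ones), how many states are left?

4

States {I,K} cannot be reached from the start state, so discard them.
P0 = {E,F} | {A,B,C,D,G,H,J}.
Refine {E,F} on symbol p: members go to different blocks, giving {E} and {F}.
Split {A,B,C,D,G,H,J} by δ(·,p) → {A,B,C,D,J} and {G,H}.
The partition is now stable with 4 blocks: {E} | {A,B,C,D,J} | {F} | {G,H}.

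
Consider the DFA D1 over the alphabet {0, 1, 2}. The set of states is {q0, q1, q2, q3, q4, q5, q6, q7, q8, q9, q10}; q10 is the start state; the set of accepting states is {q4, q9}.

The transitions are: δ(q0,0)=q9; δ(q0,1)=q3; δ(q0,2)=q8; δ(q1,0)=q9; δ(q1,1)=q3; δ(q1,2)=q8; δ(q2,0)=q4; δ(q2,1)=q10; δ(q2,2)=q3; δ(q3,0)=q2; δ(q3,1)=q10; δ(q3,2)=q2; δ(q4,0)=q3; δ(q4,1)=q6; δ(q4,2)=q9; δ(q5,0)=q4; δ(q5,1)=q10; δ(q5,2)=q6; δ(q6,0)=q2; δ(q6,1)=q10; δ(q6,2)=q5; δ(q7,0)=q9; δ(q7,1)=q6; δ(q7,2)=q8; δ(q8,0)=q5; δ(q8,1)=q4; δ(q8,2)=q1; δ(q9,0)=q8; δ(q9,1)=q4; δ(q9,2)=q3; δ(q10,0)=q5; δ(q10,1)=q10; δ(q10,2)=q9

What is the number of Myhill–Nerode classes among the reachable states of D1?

Reachable states from the start: {q1,q2,q3,q4,q5,q6,q8,q9,q10}. Unreachable: {q0,q7} — drop them.
Initial partition by acceptance: {q4,q9} | {q1,q2,q3,q5,q6,q8,q10}.
Refine {q4,q9} on symbol 1: members go to different blocks, giving {q4} and {q9}.
On input 0, block {q1,q2,q3,q5,q6,q8,q10} splits into {q3,q6,q8,q10} and {q2,q5} and {q1}.
Split {q3,q6,q8,q10} by δ(·,1) → {q3,q6,q10} and {q8}.
On input 2, block {q3,q6,q10} splits into {q3,q6} and {q10}.
Stable partition: {q4} | {q3,q6} | {q9} | {q2,q5} | {q1} | {q8} | {q10} — 7 equivalence classes.

7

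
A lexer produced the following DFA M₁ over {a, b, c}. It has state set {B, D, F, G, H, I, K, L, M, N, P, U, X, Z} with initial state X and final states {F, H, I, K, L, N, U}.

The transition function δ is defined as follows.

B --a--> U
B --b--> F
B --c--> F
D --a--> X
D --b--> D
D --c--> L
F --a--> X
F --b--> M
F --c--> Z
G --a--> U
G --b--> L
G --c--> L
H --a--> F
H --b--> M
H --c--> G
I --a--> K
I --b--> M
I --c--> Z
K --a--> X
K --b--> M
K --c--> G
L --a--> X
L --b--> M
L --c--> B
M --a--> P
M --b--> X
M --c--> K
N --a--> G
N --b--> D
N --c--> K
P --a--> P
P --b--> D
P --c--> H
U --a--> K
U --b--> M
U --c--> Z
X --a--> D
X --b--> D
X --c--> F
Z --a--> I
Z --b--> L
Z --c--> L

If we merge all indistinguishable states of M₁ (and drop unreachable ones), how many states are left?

6

States {N} cannot be reached from the start state, so discard them.
P0 = {F,H,I,K,L,U} | {B,D,G,M,P,X,Z}.
Split {F,H,I,K,L,U} by δ(·,a) → {H,I,U} and {F,K,L}.
On input a, block {B,D,G,M,P,X,Z} splits into {D,M,P,X} and {B,G,Z}.
On input c, block {D,M,P,X} splits into {D,M,X} and {P}.
On input a, block {D,M,X} splits into {D,X} and {M}.
The partition is now stable with 6 blocks: {H,I,U} | {D,X} | {F,K,L} | {B,G,Z} | {P} | {M}.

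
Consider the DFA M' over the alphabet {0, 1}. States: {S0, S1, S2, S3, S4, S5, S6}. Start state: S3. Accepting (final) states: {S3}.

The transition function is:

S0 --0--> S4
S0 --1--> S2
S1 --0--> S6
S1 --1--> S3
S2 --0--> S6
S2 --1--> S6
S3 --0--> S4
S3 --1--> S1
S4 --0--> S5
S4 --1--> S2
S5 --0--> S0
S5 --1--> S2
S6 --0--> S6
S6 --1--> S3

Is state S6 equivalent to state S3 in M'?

Every state is reachable, so we keep all 7.
Initial partition by acceptance: {S3} | {S0,S1,S2,S4,S5,S6}.
On input 1, block {S0,S1,S2,S4,S5,S6} splits into {S0,S2,S4,S5} and {S1,S6}.
On input 0, block {S0,S2,S4,S5} splits into {S0,S4,S5} and {S2}.
The partition is now stable with 4 blocks: {S3} | {S0,S4,S5} | {S1,S6} | {S2}.
S6 and S3 end up in different blocks, so they are distinguishable. For instance, the string 'ε' is accepted from only S3.

No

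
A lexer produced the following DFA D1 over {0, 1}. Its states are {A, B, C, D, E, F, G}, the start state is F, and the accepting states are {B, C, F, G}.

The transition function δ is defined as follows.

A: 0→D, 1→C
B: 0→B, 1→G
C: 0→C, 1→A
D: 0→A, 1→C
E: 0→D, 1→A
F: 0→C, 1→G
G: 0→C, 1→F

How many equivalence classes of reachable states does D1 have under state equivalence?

First remove the unreachable states {B,E}; 5 states remain.
P0 = {C,F,G} | {A,D}.
Split {C,F,G} by δ(·,1) → {F,G} and {C}.
Stable partition: {F,G} | {A,D} | {C} — 3 equivalence classes.

3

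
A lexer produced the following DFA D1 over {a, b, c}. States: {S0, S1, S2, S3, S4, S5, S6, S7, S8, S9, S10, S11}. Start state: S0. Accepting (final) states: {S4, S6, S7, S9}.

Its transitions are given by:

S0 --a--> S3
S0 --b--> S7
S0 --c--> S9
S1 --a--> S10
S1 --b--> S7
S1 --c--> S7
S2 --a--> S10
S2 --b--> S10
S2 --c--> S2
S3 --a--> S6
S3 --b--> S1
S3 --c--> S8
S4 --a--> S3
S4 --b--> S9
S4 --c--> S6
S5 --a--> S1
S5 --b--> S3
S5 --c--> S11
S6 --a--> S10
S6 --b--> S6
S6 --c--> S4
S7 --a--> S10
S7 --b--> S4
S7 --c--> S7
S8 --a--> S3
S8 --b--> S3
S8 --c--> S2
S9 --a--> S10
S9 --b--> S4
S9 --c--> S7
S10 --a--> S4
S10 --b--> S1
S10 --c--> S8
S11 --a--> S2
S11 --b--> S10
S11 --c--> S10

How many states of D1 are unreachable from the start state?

2

BFS from S0 reaches {S0, S1, S2, S3, S4, S6, S7, S8, S9, S10}; the 2 state(s) S5, S11 are never visited.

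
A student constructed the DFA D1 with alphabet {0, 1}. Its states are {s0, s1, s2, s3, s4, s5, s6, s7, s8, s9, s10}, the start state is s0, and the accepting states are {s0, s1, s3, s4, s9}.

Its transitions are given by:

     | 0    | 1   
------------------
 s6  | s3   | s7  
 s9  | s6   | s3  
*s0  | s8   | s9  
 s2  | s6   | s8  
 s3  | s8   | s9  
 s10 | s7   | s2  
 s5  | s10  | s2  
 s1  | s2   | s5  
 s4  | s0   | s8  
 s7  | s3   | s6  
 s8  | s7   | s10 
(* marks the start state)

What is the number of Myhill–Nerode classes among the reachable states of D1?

4

Reachable states from the start: {s0,s2,s3,s6,s7,s8,s9,s10}. Unreachable: {s1,s4,s5} — drop them.
Start with accepting vs non-accepting: {s0,s3,s9} | {s2,s6,s7,s8,s10}.
On input 0, block {s2,s6,s7,s8,s10} splits into {s2,s8,s10} and {s6,s7}.
Split {s0,s3,s9} by δ(·,0) → {s0,s3} and {s9}.
No further refinement is possible. Final partition (4 blocks): {s0,s3} | {s2,s8,s10} | {s6,s7} | {s9}.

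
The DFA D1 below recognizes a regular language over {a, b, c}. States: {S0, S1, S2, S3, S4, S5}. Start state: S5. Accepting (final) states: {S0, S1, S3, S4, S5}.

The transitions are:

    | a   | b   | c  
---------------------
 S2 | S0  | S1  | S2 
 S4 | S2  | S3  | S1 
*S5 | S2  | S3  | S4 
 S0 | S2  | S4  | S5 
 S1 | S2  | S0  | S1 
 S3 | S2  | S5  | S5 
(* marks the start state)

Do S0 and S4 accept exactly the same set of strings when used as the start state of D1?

Yes

Every state is reachable, so we keep all 6.
P0 = {S0,S1,S3,S4,S5} | {S2}.
No further refinement is possible. Final partition (2 blocks): {S0,S1,S3,S4,S5} | {S2}.
S0 and S4 lie in the same block of the stable partition, so they are equivalent — no string distinguishes them.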